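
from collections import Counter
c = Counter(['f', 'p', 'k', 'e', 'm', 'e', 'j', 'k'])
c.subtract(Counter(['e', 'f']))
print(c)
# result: Counter({'k': 2, 'p': 1, 'e': 1, 'm': 1, 'j': 1, 'f': 0})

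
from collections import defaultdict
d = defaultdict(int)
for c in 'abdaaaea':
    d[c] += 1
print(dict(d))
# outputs {'a': 5, 'b': 1, 'd': 1, 'e': 1}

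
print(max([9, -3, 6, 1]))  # 9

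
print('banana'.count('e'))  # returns 0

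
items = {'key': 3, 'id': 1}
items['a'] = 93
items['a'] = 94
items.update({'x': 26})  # {'key': 3, 'id': 1, 'a': 94, 'x': 26}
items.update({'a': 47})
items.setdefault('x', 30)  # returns 26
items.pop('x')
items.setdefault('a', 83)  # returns 47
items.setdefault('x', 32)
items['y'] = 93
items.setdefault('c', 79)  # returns 79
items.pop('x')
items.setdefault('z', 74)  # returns 74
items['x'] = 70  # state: {'key': 3, 'id': 1, 'a': 47, 'y': 93, 'c': 79, 'z': 74, 'x': 70}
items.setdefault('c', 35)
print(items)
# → {'key': 3, 'id': 1, 'a': 47, 'y': 93, 'c': 79, 'z': 74, 'x': 70}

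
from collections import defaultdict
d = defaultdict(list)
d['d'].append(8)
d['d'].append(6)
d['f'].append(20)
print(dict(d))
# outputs {'d': [8, 6], 'f': [20]}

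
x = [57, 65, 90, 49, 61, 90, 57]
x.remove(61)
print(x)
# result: [57, 65, 90, 49, 90, 57]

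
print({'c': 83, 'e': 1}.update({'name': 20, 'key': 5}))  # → None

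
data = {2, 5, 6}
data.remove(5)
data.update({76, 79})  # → {2, 6, 76, 79}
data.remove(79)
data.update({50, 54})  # {2, 6, 50, 54, 76}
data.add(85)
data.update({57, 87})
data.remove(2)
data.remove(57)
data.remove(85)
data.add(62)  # {6, 50, 54, 62, 76, 87}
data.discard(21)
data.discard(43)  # {6, 50, 54, 62, 76, 87}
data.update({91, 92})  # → {6, 50, 54, 62, 76, 87, 91, 92}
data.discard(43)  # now {6, 50, 54, 62, 76, 87, 91, 92}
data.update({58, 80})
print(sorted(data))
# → [6, 50, 54, 58, 62, 76, 80, 87, 91, 92]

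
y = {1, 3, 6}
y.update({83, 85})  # {1, 3, 6, 83, 85}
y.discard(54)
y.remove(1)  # {3, 6, 83, 85}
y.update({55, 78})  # {3, 6, 55, 78, 83, 85}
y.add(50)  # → {3, 6, 50, 55, 78, 83, 85}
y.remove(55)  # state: {3, 6, 50, 78, 83, 85}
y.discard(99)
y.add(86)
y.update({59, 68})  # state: {3, 6, 50, 59, 68, 78, 83, 85, 86}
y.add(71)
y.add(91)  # {3, 6, 50, 59, 68, 71, 78, 83, 85, 86, 91}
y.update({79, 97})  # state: {3, 6, 50, 59, 68, 71, 78, 79, 83, 85, 86, 91, 97}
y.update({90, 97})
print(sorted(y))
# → [3, 6, 50, 59, 68, 71, 78, 79, 83, 85, 86, 90, 91, 97]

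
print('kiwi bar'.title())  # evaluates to Kiwi Bar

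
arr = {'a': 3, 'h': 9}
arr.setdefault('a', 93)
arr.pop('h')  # 9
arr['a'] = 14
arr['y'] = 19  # {'a': 14, 'y': 19}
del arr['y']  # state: {'a': 14}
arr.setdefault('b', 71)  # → 71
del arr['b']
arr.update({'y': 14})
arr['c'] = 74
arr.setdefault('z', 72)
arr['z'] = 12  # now {'a': 14, 'y': 14, 'c': 74, 'z': 12}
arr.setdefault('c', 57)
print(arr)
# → {'a': 14, 'y': 14, 'c': 74, 'z': 12}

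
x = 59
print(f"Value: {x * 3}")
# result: Value: 177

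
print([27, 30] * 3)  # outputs [27, 30, 27, 30, 27, 30]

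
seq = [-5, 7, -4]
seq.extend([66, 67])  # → [-5, 7, -4, 66, 67]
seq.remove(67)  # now [-5, 7, -4, 66]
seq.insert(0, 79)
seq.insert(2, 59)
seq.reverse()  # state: [66, -4, 7, 59, -5, 79]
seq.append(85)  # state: [66, -4, 7, 59, -5, 79, 85]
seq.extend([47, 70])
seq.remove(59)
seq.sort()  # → [-5, -4, 7, 47, 66, 70, 79, 85]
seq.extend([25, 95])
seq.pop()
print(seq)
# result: [-5, -4, 7, 47, 66, 70, 79, 85, 25]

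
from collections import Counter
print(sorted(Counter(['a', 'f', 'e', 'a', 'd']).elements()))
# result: ['a', 'a', 'd', 'e', 'f']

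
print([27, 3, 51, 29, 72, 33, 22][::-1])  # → [22, 33, 72, 29, 51, 3, 27]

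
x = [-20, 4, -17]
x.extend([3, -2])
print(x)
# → [-20, 4, -17, 3, -2]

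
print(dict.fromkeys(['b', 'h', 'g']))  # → {'b': None, 'h': None, 'g': None}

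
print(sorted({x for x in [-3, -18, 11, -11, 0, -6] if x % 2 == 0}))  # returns [-18, -6, 0]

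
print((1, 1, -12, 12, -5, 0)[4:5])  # (-5,)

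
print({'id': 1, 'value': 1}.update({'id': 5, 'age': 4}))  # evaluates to None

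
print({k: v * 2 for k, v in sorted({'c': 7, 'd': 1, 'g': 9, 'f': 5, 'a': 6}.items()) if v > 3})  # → {'a': 12, 'c': 14, 'f': 10, 'g': 18}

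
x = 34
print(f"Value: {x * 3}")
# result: Value: 102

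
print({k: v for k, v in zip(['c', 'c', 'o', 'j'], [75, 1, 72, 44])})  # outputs {'c': 1, 'o': 72, 'j': 44}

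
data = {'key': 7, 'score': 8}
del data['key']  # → {'score': 8}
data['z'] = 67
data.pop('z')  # 67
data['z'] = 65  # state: {'score': 8, 'z': 65}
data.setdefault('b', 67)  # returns 67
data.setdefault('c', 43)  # 43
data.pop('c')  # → 43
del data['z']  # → {'score': 8, 'b': 67}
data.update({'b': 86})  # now {'score': 8, 'b': 86}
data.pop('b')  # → 86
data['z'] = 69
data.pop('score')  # 8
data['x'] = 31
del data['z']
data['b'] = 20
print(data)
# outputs {'x': 31, 'b': 20}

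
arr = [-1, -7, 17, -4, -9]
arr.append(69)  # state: [-1, -7, 17, -4, -9, 69]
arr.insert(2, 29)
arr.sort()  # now [-9, -7, -4, -1, 17, 29, 69]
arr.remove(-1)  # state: [-9, -7, -4, 17, 29, 69]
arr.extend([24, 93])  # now [-9, -7, -4, 17, 29, 69, 24, 93]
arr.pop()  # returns 93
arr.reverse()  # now [24, 69, 29, 17, -4, -7, -9]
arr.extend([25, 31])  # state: [24, 69, 29, 17, -4, -7, -9, 25, 31]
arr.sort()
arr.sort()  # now [-9, -7, -4, 17, 24, 25, 29, 31, 69]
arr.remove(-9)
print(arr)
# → [-7, -4, 17, 24, 25, 29, 31, 69]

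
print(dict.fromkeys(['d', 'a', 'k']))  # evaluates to {'d': None, 'a': None, 'k': None}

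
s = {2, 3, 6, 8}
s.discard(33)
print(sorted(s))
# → [2, 3, 6, 8]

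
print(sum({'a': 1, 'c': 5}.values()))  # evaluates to 6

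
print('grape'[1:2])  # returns r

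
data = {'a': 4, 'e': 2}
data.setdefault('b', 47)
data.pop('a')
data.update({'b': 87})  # {'e': 2, 'b': 87}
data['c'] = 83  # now {'e': 2, 'b': 87, 'c': 83}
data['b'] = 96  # {'e': 2, 'b': 96, 'c': 83}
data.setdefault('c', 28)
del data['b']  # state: {'e': 2, 'c': 83}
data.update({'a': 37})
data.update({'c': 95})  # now {'e': 2, 'c': 95, 'a': 37}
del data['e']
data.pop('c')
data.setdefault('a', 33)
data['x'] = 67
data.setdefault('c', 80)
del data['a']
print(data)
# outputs {'x': 67, 'c': 80}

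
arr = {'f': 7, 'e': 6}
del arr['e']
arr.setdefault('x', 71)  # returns 71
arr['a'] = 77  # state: {'f': 7, 'x': 71, 'a': 77}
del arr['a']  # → {'f': 7, 'x': 71}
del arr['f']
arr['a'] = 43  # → {'x': 71, 'a': 43}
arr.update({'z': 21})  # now {'x': 71, 'a': 43, 'z': 21}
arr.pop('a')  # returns 43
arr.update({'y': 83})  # {'x': 71, 'z': 21, 'y': 83}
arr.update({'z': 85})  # {'x': 71, 'z': 85, 'y': 83}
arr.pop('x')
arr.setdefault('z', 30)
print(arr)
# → {'z': 85, 'y': 83}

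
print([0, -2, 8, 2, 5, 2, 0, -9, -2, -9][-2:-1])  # [-2]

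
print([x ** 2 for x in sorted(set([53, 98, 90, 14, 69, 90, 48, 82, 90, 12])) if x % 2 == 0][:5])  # [144, 196, 2304, 6724, 8100]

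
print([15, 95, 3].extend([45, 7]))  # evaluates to None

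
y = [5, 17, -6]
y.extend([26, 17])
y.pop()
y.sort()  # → [-6, 5, 17, 26]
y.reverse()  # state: [26, 17, 5, -6]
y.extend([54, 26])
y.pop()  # 26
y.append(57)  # [26, 17, 5, -6, 54, 57]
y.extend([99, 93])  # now [26, 17, 5, -6, 54, 57, 99, 93]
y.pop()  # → 93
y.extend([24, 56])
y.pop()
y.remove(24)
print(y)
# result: [26, 17, 5, -6, 54, 57, 99]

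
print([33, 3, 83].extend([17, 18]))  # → None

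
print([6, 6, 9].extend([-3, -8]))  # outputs None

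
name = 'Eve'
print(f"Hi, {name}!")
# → Hi, Eve!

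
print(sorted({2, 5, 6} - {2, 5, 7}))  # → [6]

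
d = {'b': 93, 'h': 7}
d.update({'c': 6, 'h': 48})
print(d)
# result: {'b': 93, 'h': 48, 'c': 6}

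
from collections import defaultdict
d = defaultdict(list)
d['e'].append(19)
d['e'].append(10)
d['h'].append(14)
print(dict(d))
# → {'e': [19, 10], 'h': [14]}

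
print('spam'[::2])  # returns sa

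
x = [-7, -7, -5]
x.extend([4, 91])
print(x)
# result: [-7, -7, -5, 4, 91]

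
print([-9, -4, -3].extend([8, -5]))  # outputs None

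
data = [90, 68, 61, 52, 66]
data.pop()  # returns 66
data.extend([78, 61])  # [90, 68, 61, 52, 78, 61]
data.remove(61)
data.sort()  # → [52, 61, 68, 78, 90]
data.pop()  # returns 90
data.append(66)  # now [52, 61, 68, 78, 66]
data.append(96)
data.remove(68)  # [52, 61, 78, 66, 96]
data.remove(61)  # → [52, 78, 66, 96]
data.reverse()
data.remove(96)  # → [66, 78, 52]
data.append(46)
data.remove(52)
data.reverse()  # [46, 78, 66]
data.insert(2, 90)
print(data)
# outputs [46, 78, 90, 66]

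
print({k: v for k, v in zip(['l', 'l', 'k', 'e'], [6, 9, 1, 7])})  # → {'l': 9, 'k': 1, 'e': 7}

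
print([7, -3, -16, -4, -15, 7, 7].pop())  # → 7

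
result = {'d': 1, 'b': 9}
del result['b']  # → {'d': 1}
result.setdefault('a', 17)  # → 17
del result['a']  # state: {'d': 1}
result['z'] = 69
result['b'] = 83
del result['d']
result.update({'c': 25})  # {'z': 69, 'b': 83, 'c': 25}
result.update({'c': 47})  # {'z': 69, 'b': 83, 'c': 47}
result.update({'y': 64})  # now {'z': 69, 'b': 83, 'c': 47, 'y': 64}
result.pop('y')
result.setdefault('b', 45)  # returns 83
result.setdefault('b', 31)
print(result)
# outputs {'z': 69, 'b': 83, 'c': 47}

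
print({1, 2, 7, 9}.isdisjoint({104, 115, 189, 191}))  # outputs True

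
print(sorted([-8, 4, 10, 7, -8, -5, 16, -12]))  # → [-12, -8, -8, -5, 4, 7, 10, 16]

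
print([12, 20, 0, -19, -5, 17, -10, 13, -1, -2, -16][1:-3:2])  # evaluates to [20, -19, 17, 13]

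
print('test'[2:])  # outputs st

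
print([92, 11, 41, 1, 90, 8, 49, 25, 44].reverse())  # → None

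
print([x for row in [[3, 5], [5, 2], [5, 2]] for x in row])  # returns [3, 5, 5, 2, 5, 2]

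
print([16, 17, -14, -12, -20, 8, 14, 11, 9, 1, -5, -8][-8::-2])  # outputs [-20, -14, 16]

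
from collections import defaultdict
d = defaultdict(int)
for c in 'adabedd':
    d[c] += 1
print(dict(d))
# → {'a': 2, 'd': 3, 'b': 1, 'e': 1}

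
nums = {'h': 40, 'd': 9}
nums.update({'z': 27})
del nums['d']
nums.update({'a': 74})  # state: {'h': 40, 'z': 27, 'a': 74}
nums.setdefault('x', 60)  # 60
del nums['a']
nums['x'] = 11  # {'h': 40, 'z': 27, 'x': 11}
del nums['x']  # {'h': 40, 'z': 27}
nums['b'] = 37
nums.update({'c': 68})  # {'h': 40, 'z': 27, 'b': 37, 'c': 68}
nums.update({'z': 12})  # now {'h': 40, 'z': 12, 'b': 37, 'c': 68}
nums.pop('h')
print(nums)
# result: {'z': 12, 'b': 37, 'c': 68}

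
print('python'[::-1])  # nohtyp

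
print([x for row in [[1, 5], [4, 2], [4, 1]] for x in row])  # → [1, 5, 4, 2, 4, 1]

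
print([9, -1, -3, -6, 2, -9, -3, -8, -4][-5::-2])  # [2, -3, 9]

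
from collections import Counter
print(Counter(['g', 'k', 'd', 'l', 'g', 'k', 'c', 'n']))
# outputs Counter({'g': 2, 'k': 2, 'd': 1, 'l': 1, 'c': 1, 'n': 1})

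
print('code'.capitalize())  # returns Code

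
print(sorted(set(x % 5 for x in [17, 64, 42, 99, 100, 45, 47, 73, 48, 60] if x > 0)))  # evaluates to [0, 2, 3, 4]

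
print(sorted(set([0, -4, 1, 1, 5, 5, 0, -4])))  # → [-4, 0, 1, 5]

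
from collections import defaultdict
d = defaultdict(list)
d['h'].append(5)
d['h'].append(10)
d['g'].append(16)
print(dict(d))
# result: {'h': [5, 10], 'g': [16]}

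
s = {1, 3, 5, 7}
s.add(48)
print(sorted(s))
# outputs [1, 3, 5, 7, 48]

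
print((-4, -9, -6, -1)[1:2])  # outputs (-9,)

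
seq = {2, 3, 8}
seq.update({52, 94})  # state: {2, 3, 8, 52, 94}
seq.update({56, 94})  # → {2, 3, 8, 52, 56, 94}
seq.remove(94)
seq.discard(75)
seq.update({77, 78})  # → {2, 3, 8, 52, 56, 77, 78}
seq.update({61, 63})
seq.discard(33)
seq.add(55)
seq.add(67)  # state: {2, 3, 8, 52, 55, 56, 61, 63, 67, 77, 78}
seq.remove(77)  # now {2, 3, 8, 52, 55, 56, 61, 63, 67, 78}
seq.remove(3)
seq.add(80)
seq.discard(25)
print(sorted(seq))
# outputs [2, 8, 52, 55, 56, 61, 63, 67, 78, 80]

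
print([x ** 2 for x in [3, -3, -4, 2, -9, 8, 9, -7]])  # [9, 9, 16, 4, 81, 64, 81, 49]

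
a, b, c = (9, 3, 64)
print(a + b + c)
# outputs 76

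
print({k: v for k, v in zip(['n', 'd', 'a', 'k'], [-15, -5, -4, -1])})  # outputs {'n': -15, 'd': -5, 'a': -4, 'k': -1}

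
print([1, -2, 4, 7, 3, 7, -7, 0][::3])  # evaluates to [1, 7, -7]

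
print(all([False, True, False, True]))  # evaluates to False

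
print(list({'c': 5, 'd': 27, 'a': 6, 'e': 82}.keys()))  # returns ['c', 'd', 'a', 'e']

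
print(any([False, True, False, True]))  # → True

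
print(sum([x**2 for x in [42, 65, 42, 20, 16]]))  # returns 8409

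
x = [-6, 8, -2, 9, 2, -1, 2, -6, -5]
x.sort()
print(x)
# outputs [-6, -6, -5, -2, -1, 2, 2, 8, 9]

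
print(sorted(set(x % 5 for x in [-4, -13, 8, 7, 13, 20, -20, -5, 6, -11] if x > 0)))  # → [0, 1, 2, 3]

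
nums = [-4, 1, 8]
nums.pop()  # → 8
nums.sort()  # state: [-4, 1]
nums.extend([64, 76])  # [-4, 1, 64, 76]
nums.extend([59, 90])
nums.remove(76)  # [-4, 1, 64, 59, 90]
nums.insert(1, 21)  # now [-4, 21, 1, 64, 59, 90]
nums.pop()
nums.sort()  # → [-4, 1, 21, 59, 64]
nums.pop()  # 64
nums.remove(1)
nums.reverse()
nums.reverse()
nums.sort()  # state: [-4, 21, 59]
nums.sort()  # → [-4, 21, 59]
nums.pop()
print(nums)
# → [-4, 21]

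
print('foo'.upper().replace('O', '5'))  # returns F55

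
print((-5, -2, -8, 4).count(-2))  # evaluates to 1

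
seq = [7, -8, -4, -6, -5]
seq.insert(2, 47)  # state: [7, -8, 47, -4, -6, -5]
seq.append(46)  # [7, -8, 47, -4, -6, -5, 46]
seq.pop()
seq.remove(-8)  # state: [7, 47, -4, -6, -5]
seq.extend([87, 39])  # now [7, 47, -4, -6, -5, 87, 39]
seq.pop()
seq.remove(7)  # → [47, -4, -6, -5, 87]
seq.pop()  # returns 87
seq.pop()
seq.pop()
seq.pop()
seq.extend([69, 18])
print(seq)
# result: [47, 69, 18]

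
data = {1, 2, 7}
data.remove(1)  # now {2, 7}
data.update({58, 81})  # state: {2, 7, 58, 81}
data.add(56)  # {2, 7, 56, 58, 81}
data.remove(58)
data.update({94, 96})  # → {2, 7, 56, 81, 94, 96}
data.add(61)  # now {2, 7, 56, 61, 81, 94, 96}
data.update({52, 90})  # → {2, 7, 52, 56, 61, 81, 90, 94, 96}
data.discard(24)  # {2, 7, 52, 56, 61, 81, 90, 94, 96}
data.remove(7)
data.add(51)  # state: {2, 51, 52, 56, 61, 81, 90, 94, 96}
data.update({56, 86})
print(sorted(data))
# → [2, 51, 52, 56, 61, 81, 86, 90, 94, 96]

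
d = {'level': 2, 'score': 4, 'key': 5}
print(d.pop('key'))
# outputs 5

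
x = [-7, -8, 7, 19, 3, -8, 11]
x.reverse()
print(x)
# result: [11, -8, 3, 19, 7, -8, -7]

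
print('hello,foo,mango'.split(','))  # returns ['hello', 'foo', 'mango']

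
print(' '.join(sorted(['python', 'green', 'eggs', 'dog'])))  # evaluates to dog eggs green python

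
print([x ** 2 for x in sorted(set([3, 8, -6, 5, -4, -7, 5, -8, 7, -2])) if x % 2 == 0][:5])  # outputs [64, 36, 16, 4, 64]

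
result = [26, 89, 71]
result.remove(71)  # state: [26, 89]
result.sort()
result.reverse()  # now [89, 26]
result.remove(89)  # [26]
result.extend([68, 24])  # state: [26, 68, 24]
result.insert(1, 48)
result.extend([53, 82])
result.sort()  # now [24, 26, 48, 53, 68, 82]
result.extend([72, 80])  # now [24, 26, 48, 53, 68, 82, 72, 80]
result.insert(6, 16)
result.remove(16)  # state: [24, 26, 48, 53, 68, 82, 72, 80]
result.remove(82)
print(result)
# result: [24, 26, 48, 53, 68, 72, 80]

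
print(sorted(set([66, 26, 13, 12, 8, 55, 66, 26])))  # [8, 12, 13, 26, 55, 66]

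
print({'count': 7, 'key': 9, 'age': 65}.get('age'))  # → 65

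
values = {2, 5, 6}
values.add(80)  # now {2, 5, 6, 80}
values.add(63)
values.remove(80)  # {2, 5, 6, 63}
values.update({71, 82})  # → {2, 5, 6, 63, 71, 82}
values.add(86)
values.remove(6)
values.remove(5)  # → {2, 63, 71, 82, 86}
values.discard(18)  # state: {2, 63, 71, 82, 86}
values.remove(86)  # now {2, 63, 71, 82}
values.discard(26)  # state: {2, 63, 71, 82}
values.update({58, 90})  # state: {2, 58, 63, 71, 82, 90}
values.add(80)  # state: {2, 58, 63, 71, 80, 82, 90}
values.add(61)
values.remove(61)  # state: {2, 58, 63, 71, 80, 82, 90}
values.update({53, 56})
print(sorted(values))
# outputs [2, 53, 56, 58, 63, 71, 80, 82, 90]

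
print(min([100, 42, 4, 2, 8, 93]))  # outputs 2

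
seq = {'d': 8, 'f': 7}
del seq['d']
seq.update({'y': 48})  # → {'f': 7, 'y': 48}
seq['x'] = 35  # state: {'f': 7, 'y': 48, 'x': 35}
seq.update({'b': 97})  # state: {'f': 7, 'y': 48, 'x': 35, 'b': 97}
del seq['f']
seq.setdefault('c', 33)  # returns 33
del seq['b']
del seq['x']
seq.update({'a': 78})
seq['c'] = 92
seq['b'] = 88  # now {'y': 48, 'c': 92, 'a': 78, 'b': 88}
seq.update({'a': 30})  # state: {'y': 48, 'c': 92, 'a': 30, 'b': 88}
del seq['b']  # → {'y': 48, 'c': 92, 'a': 30}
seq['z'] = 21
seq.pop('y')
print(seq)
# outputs {'c': 92, 'a': 30, 'z': 21}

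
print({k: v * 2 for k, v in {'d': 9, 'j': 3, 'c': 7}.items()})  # {'d': 18, 'j': 6, 'c': 14}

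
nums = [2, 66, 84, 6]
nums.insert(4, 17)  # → [2, 66, 84, 6, 17]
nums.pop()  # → 17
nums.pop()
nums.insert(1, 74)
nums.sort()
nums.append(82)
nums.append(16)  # [2, 66, 74, 84, 82, 16]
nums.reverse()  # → [16, 82, 84, 74, 66, 2]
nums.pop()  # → 2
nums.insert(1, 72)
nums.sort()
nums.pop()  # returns 84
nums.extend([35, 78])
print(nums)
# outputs [16, 66, 72, 74, 82, 35, 78]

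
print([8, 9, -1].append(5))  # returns None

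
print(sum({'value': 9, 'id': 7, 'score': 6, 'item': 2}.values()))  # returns 24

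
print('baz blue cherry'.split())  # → ['baz', 'blue', 'cherry']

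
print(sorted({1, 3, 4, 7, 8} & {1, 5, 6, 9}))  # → [1]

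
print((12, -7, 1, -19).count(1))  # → 1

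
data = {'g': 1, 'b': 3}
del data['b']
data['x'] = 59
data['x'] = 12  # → {'g': 1, 'x': 12}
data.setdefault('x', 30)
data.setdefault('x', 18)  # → 12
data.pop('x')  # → 12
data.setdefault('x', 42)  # 42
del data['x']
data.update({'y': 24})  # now {'g': 1, 'y': 24}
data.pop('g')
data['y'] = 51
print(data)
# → {'y': 51}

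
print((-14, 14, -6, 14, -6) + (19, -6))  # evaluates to (-14, 14, -6, 14, -6, 19, -6)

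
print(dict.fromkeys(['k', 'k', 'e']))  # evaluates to {'k': None, 'e': None}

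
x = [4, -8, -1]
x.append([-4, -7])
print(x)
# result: [4, -8, -1, [-4, -7]]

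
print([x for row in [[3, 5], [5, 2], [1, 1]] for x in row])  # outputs [3, 5, 5, 2, 1, 1]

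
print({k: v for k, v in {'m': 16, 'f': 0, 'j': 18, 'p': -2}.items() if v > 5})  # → {'m': 16, 'j': 18}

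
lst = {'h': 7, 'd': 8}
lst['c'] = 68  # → {'h': 7, 'd': 8, 'c': 68}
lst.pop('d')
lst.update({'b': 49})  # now {'h': 7, 'c': 68, 'b': 49}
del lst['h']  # {'c': 68, 'b': 49}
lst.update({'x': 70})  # {'c': 68, 'b': 49, 'x': 70}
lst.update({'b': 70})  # {'c': 68, 'b': 70, 'x': 70}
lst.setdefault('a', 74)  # 74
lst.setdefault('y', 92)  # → 92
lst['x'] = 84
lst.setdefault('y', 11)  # 92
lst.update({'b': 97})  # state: {'c': 68, 'b': 97, 'x': 84, 'a': 74, 'y': 92}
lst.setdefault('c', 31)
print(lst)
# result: {'c': 68, 'b': 97, 'x': 84, 'a': 74, 'y': 92}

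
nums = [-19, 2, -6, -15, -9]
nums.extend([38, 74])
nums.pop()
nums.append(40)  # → [-19, 2, -6, -15, -9, 38, 40]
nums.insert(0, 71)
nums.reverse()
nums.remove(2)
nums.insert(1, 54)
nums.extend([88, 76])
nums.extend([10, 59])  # [40, 54, 38, -9, -15, -6, -19, 71, 88, 76, 10, 59]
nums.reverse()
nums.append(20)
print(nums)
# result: [59, 10, 76, 88, 71, -19, -6, -15, -9, 38, 54, 40, 20]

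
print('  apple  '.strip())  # apple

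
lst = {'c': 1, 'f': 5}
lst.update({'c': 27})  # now {'c': 27, 'f': 5}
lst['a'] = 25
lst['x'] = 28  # {'c': 27, 'f': 5, 'a': 25, 'x': 28}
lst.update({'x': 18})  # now {'c': 27, 'f': 5, 'a': 25, 'x': 18}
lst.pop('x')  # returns 18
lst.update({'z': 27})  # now {'c': 27, 'f': 5, 'a': 25, 'z': 27}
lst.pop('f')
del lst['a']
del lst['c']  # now {'z': 27}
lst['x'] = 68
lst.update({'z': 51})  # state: {'z': 51, 'x': 68}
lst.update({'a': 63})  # {'z': 51, 'x': 68, 'a': 63}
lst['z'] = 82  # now {'z': 82, 'x': 68, 'a': 63}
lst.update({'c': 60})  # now {'z': 82, 'x': 68, 'a': 63, 'c': 60}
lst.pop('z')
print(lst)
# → {'x': 68, 'a': 63, 'c': 60}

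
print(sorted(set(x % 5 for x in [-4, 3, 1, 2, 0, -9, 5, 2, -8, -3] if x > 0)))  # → [0, 1, 2, 3]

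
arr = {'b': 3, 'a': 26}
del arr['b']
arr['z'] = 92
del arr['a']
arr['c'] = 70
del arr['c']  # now {'z': 92}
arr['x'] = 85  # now {'z': 92, 'x': 85}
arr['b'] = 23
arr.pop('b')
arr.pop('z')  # 92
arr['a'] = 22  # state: {'x': 85, 'a': 22}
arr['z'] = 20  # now {'x': 85, 'a': 22, 'z': 20}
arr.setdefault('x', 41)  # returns 85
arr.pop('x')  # 85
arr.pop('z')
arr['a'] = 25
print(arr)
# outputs {'a': 25}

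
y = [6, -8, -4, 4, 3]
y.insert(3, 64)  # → [6, -8, -4, 64, 4, 3]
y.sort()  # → [-8, -4, 3, 4, 6, 64]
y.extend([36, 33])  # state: [-8, -4, 3, 4, 6, 64, 36, 33]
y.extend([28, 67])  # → [-8, -4, 3, 4, 6, 64, 36, 33, 28, 67]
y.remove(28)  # [-8, -4, 3, 4, 6, 64, 36, 33, 67]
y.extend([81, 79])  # [-8, -4, 3, 4, 6, 64, 36, 33, 67, 81, 79]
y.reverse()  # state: [79, 81, 67, 33, 36, 64, 6, 4, 3, -4, -8]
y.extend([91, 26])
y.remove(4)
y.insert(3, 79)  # [79, 81, 67, 79, 33, 36, 64, 6, 3, -4, -8, 91, 26]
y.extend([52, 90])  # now [79, 81, 67, 79, 33, 36, 64, 6, 3, -4, -8, 91, 26, 52, 90]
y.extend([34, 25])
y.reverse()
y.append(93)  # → [25, 34, 90, 52, 26, 91, -8, -4, 3, 6, 64, 36, 33, 79, 67, 81, 79, 93]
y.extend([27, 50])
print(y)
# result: [25, 34, 90, 52, 26, 91, -8, -4, 3, 6, 64, 36, 33, 79, 67, 81, 79, 93, 27, 50]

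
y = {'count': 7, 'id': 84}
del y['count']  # {'id': 84}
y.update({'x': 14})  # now {'id': 84, 'x': 14}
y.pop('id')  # 84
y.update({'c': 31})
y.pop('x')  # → 14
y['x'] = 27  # {'c': 31, 'x': 27}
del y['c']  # {'x': 27}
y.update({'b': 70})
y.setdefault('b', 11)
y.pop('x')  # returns 27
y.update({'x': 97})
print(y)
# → {'b': 70, 'x': 97}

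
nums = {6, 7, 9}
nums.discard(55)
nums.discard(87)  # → {6, 7, 9}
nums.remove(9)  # {6, 7}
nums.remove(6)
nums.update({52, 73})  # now {7, 52, 73}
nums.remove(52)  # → {7, 73}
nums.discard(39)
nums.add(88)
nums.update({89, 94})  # {7, 73, 88, 89, 94}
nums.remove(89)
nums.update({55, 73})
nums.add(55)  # {7, 55, 73, 88, 94}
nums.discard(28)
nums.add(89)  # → {7, 55, 73, 88, 89, 94}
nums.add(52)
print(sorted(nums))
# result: [7, 52, 55, 73, 88, 89, 94]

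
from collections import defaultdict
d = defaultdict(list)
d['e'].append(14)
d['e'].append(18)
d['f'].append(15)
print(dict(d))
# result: {'e': [14, 18], 'f': [15]}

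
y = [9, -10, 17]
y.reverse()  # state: [17, -10, 9]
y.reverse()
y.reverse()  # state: [17, -10, 9]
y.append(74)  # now [17, -10, 9, 74]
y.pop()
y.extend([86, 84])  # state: [17, -10, 9, 86, 84]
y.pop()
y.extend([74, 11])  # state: [17, -10, 9, 86, 74, 11]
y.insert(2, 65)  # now [17, -10, 65, 9, 86, 74, 11]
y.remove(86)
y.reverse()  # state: [11, 74, 9, 65, -10, 17]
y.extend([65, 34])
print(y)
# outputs [11, 74, 9, 65, -10, 17, 65, 34]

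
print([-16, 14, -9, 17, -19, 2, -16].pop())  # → -16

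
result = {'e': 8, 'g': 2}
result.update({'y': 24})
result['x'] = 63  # {'e': 8, 'g': 2, 'y': 24, 'x': 63}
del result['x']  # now {'e': 8, 'g': 2, 'y': 24}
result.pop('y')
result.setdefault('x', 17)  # 17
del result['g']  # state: {'e': 8, 'x': 17}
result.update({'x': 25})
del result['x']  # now {'e': 8}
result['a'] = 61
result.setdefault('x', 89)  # 89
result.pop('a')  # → 61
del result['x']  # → {'e': 8}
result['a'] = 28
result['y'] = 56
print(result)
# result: {'e': 8, 'a': 28, 'y': 56}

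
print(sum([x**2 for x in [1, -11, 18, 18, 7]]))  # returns 819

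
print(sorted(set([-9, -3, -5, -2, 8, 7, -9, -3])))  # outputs [-9, -5, -3, -2, 7, 8]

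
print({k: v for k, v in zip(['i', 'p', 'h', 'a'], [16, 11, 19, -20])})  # {'i': 16, 'p': 11, 'h': 19, 'a': -20}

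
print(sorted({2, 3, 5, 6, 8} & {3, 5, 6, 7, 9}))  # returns [3, 5, 6]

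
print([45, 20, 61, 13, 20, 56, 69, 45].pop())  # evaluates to 45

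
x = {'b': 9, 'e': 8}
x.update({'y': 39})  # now {'b': 9, 'e': 8, 'y': 39}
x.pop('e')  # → 8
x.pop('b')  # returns 9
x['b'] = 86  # {'y': 39, 'b': 86}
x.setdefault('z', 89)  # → 89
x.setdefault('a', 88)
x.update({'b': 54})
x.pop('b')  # 54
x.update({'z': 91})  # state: {'y': 39, 'z': 91, 'a': 88}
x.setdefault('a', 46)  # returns 88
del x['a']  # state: {'y': 39, 'z': 91}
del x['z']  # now {'y': 39}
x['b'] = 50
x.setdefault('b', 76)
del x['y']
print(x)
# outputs {'b': 50}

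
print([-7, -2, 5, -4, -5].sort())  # None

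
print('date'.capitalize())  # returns Date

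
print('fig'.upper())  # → FIG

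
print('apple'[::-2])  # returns epa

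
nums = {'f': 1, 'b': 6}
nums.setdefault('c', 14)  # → 14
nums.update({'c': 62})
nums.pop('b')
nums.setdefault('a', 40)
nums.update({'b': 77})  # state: {'f': 1, 'c': 62, 'a': 40, 'b': 77}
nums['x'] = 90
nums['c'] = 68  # {'f': 1, 'c': 68, 'a': 40, 'b': 77, 'x': 90}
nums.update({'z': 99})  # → {'f': 1, 'c': 68, 'a': 40, 'b': 77, 'x': 90, 'z': 99}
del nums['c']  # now {'f': 1, 'a': 40, 'b': 77, 'x': 90, 'z': 99}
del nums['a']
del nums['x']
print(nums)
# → {'f': 1, 'b': 77, 'z': 99}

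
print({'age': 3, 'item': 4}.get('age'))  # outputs 3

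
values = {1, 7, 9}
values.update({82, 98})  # {1, 7, 9, 82, 98}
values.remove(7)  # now {1, 9, 82, 98}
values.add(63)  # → {1, 9, 63, 82, 98}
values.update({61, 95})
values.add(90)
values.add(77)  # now {1, 9, 61, 63, 77, 82, 90, 95, 98}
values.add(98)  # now {1, 9, 61, 63, 77, 82, 90, 95, 98}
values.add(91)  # {1, 9, 61, 63, 77, 82, 90, 91, 95, 98}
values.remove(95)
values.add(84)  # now {1, 9, 61, 63, 77, 82, 84, 90, 91, 98}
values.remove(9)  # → {1, 61, 63, 77, 82, 84, 90, 91, 98}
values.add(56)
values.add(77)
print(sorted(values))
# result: [1, 56, 61, 63, 77, 82, 84, 90, 91, 98]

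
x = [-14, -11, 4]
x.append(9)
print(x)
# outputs [-14, -11, 4, 9]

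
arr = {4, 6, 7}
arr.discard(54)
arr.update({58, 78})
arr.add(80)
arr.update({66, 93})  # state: {4, 6, 7, 58, 66, 78, 80, 93}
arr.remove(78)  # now {4, 6, 7, 58, 66, 80, 93}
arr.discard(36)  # {4, 6, 7, 58, 66, 80, 93}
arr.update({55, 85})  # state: {4, 6, 7, 55, 58, 66, 80, 85, 93}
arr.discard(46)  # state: {4, 6, 7, 55, 58, 66, 80, 85, 93}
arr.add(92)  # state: {4, 6, 7, 55, 58, 66, 80, 85, 92, 93}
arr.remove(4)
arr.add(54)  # {6, 7, 54, 55, 58, 66, 80, 85, 92, 93}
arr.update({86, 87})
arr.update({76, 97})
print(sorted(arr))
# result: [6, 7, 54, 55, 58, 66, 76, 80, 85, 86, 87, 92, 93, 97]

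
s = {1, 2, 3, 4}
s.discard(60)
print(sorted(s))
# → [1, 2, 3, 4]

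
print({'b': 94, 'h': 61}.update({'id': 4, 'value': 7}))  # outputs None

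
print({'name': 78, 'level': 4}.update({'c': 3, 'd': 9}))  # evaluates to None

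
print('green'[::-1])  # neerg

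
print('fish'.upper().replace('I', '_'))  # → F_SH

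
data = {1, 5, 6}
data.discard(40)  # {1, 5, 6}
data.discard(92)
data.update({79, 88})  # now {1, 5, 6, 79, 88}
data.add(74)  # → {1, 5, 6, 74, 79, 88}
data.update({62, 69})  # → {1, 5, 6, 62, 69, 74, 79, 88}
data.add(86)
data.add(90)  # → {1, 5, 6, 62, 69, 74, 79, 86, 88, 90}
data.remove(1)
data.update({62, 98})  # {5, 6, 62, 69, 74, 79, 86, 88, 90, 98}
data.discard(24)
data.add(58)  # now {5, 6, 58, 62, 69, 74, 79, 86, 88, 90, 98}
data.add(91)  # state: {5, 6, 58, 62, 69, 74, 79, 86, 88, 90, 91, 98}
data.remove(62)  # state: {5, 6, 58, 69, 74, 79, 86, 88, 90, 91, 98}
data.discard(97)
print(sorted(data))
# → [5, 6, 58, 69, 74, 79, 86, 88, 90, 91, 98]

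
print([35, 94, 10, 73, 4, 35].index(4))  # 4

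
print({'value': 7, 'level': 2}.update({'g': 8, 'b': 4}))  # None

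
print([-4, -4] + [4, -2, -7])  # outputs [-4, -4, 4, -2, -7]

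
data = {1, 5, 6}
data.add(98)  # {1, 5, 6, 98}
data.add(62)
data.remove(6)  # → {1, 5, 62, 98}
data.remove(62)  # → {1, 5, 98}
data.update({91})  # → {1, 5, 91, 98}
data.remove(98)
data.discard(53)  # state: {1, 5, 91}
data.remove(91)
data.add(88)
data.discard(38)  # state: {1, 5, 88}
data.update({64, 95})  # {1, 5, 64, 88, 95}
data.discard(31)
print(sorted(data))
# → [1, 5, 64, 88, 95]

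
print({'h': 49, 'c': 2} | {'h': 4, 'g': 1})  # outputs {'h': 4, 'c': 2, 'g': 1}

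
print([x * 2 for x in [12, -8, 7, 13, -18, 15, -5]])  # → [24, -16, 14, 26, -36, 30, -10]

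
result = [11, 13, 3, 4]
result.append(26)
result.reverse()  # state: [26, 4, 3, 13, 11]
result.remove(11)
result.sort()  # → [3, 4, 13, 26]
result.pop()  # 26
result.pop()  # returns 13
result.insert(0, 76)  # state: [76, 3, 4]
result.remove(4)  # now [76, 3]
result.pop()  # 3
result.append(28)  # [76, 28]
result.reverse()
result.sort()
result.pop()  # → 76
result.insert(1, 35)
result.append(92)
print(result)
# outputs [28, 35, 92]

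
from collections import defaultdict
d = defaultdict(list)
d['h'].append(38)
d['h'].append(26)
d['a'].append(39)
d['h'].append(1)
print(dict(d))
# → {'h': [38, 26, 1], 'a': [39]}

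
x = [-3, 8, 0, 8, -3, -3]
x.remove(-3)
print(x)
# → [8, 0, 8, -3, -3]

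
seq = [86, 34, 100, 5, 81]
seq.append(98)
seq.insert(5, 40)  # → [86, 34, 100, 5, 81, 40, 98]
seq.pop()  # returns 98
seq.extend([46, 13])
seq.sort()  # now [5, 13, 34, 40, 46, 81, 86, 100]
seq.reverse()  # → [100, 86, 81, 46, 40, 34, 13, 5]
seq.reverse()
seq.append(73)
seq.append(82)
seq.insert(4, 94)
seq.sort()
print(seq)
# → [5, 13, 34, 40, 46, 73, 81, 82, 86, 94, 100]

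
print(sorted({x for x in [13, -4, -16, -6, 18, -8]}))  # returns [-16, -8, -6, -4, 13, 18]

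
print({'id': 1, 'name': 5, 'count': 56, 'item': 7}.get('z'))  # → None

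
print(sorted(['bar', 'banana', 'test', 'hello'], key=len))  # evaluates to ['bar', 'test', 'hello', 'banana']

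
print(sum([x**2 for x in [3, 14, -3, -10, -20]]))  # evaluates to 714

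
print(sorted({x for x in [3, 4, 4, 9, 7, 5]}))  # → [3, 4, 5, 7, 9]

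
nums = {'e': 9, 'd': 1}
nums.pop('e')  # 9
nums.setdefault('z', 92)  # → 92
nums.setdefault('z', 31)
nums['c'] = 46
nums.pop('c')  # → 46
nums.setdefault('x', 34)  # 34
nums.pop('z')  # 92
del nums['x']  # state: {'d': 1}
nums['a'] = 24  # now {'d': 1, 'a': 24}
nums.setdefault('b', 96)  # 96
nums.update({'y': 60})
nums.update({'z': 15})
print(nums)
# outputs {'d': 1, 'a': 24, 'b': 96, 'y': 60, 'z': 15}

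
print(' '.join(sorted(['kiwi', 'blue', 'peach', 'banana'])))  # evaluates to banana blue kiwi peach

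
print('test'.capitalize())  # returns Test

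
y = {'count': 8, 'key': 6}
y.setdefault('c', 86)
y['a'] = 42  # {'count': 8, 'key': 6, 'c': 86, 'a': 42}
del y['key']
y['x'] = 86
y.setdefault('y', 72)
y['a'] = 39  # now {'count': 8, 'c': 86, 'a': 39, 'x': 86, 'y': 72}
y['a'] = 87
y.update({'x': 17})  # {'count': 8, 'c': 86, 'a': 87, 'x': 17, 'y': 72}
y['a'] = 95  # {'count': 8, 'c': 86, 'a': 95, 'x': 17, 'y': 72}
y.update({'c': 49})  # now {'count': 8, 'c': 49, 'a': 95, 'x': 17, 'y': 72}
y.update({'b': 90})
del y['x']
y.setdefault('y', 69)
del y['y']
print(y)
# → {'count': 8, 'c': 49, 'a': 95, 'b': 90}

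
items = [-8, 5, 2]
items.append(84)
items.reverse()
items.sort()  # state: [-8, 2, 5, 84]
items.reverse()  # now [84, 5, 2, -8]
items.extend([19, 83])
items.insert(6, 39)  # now [84, 5, 2, -8, 19, 83, 39]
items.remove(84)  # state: [5, 2, -8, 19, 83, 39]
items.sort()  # [-8, 2, 5, 19, 39, 83]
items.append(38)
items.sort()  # [-8, 2, 5, 19, 38, 39, 83]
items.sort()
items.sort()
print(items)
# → [-8, 2, 5, 19, 38, 39, 83]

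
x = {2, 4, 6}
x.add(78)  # {2, 4, 6, 78}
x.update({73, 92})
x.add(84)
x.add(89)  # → {2, 4, 6, 73, 78, 84, 89, 92}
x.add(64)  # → {2, 4, 6, 64, 73, 78, 84, 89, 92}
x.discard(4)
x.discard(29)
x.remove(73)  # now {2, 6, 64, 78, 84, 89, 92}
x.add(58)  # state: {2, 6, 58, 64, 78, 84, 89, 92}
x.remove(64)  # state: {2, 6, 58, 78, 84, 89, 92}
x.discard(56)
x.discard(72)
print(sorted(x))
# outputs [2, 6, 58, 78, 84, 89, 92]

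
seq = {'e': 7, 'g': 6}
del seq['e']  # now {'g': 6}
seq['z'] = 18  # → {'g': 6, 'z': 18}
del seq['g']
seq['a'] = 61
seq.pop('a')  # 61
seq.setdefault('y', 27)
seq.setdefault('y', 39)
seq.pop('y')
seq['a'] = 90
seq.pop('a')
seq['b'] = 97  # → {'z': 18, 'b': 97}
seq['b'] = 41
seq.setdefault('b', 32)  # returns 41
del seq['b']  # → {'z': 18}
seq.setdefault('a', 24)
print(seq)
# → {'z': 18, 'a': 24}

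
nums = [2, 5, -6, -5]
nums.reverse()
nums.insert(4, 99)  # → [-5, -6, 5, 2, 99]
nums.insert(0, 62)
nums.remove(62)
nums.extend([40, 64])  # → [-5, -6, 5, 2, 99, 40, 64]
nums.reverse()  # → [64, 40, 99, 2, 5, -6, -5]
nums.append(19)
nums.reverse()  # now [19, -5, -6, 5, 2, 99, 40, 64]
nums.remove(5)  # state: [19, -5, -6, 2, 99, 40, 64]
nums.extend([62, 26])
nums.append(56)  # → [19, -5, -6, 2, 99, 40, 64, 62, 26, 56]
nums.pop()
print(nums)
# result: [19, -5, -6, 2, 99, 40, 64, 62, 26]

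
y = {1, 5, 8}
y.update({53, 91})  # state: {1, 5, 8, 53, 91}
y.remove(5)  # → {1, 8, 53, 91}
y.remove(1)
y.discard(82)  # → {8, 53, 91}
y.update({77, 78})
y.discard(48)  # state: {8, 53, 77, 78, 91}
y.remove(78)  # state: {8, 53, 77, 91}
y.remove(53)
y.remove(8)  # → {77, 91}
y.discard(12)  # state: {77, 91}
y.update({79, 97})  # {77, 79, 91, 97}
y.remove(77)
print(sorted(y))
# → [79, 91, 97]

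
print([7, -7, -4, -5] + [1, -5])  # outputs [7, -7, -4, -5, 1, -5]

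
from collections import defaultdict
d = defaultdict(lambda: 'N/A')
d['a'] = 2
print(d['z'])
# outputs N/A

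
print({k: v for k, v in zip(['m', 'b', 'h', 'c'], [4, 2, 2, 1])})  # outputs {'m': 4, 'b': 2, 'h': 2, 'c': 1}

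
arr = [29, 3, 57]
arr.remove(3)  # [29, 57]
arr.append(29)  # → [29, 57, 29]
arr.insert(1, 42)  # [29, 42, 57, 29]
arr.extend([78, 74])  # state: [29, 42, 57, 29, 78, 74]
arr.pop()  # 74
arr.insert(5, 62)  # [29, 42, 57, 29, 78, 62]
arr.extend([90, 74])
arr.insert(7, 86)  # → [29, 42, 57, 29, 78, 62, 90, 86, 74]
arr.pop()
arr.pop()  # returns 86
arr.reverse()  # [90, 62, 78, 29, 57, 42, 29]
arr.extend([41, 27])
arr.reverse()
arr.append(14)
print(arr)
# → [27, 41, 29, 42, 57, 29, 78, 62, 90, 14]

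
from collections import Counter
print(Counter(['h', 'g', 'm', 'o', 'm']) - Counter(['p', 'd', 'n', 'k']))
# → Counter({'m': 2, 'h': 1, 'g': 1, 'o': 1})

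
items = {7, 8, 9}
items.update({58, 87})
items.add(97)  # {7, 8, 9, 58, 87, 97}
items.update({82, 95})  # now {7, 8, 9, 58, 82, 87, 95, 97}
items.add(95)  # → {7, 8, 9, 58, 82, 87, 95, 97}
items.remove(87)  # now {7, 8, 9, 58, 82, 95, 97}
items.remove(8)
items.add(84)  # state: {7, 9, 58, 82, 84, 95, 97}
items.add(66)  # {7, 9, 58, 66, 82, 84, 95, 97}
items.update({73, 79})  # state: {7, 9, 58, 66, 73, 79, 82, 84, 95, 97}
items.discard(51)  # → {7, 9, 58, 66, 73, 79, 82, 84, 95, 97}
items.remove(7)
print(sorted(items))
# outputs [9, 58, 66, 73, 79, 82, 84, 95, 97]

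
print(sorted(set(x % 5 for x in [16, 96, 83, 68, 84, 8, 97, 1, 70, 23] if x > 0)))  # [0, 1, 2, 3, 4]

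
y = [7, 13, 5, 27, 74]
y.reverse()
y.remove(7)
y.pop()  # 13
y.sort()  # [5, 27, 74]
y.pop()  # 74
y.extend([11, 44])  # [5, 27, 11, 44]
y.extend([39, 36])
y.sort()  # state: [5, 11, 27, 36, 39, 44]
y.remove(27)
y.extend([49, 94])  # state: [5, 11, 36, 39, 44, 49, 94]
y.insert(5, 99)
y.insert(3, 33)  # [5, 11, 36, 33, 39, 44, 99, 49, 94]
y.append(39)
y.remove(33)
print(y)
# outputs [5, 11, 36, 39, 44, 99, 49, 94, 39]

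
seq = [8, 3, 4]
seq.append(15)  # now [8, 3, 4, 15]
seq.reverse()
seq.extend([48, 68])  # [15, 4, 3, 8, 48, 68]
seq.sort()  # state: [3, 4, 8, 15, 48, 68]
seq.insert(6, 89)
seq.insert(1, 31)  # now [3, 31, 4, 8, 15, 48, 68, 89]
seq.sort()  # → [3, 4, 8, 15, 31, 48, 68, 89]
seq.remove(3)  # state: [4, 8, 15, 31, 48, 68, 89]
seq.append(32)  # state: [4, 8, 15, 31, 48, 68, 89, 32]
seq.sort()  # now [4, 8, 15, 31, 32, 48, 68, 89]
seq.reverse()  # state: [89, 68, 48, 32, 31, 15, 8, 4]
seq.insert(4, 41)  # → [89, 68, 48, 32, 41, 31, 15, 8, 4]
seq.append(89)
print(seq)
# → [89, 68, 48, 32, 41, 31, 15, 8, 4, 89]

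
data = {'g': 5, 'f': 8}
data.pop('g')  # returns 5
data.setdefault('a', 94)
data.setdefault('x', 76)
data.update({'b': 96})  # {'f': 8, 'a': 94, 'x': 76, 'b': 96}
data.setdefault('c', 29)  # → 29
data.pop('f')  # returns 8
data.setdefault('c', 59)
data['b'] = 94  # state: {'a': 94, 'x': 76, 'b': 94, 'c': 29}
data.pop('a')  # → 94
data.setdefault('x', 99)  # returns 76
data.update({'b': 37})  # {'x': 76, 'b': 37, 'c': 29}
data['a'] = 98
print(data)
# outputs {'x': 76, 'b': 37, 'c': 29, 'a': 98}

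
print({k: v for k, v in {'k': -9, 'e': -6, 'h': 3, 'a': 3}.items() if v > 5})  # {}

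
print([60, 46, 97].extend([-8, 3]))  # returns None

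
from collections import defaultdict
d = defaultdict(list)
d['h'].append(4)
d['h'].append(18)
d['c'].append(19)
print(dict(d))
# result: {'h': [4, 18], 'c': [19]}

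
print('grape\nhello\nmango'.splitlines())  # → ['grape', 'hello', 'mango']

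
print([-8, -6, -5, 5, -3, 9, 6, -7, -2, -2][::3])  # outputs [-8, 5, 6, -2]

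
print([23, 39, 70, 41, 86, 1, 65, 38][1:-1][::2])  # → [39, 41, 1]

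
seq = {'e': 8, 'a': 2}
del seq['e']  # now {'a': 2}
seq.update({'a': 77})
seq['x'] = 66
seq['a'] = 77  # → {'a': 77, 'x': 66}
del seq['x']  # {'a': 77}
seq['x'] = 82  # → {'a': 77, 'x': 82}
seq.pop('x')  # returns 82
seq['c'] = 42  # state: {'a': 77, 'c': 42}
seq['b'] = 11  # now {'a': 77, 'c': 42, 'b': 11}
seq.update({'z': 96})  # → {'a': 77, 'c': 42, 'b': 11, 'z': 96}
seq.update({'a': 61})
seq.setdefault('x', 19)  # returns 19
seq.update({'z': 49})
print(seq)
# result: {'a': 61, 'c': 42, 'b': 11, 'z': 49, 'x': 19}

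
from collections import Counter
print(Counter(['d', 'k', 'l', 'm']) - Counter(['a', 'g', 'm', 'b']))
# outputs Counter({'d': 1, 'k': 1, 'l': 1})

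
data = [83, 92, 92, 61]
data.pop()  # 61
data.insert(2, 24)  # [83, 92, 24, 92]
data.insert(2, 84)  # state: [83, 92, 84, 24, 92]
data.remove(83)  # [92, 84, 24, 92]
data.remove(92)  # [84, 24, 92]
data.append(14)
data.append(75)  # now [84, 24, 92, 14, 75]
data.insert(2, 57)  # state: [84, 24, 57, 92, 14, 75]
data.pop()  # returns 75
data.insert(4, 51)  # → [84, 24, 57, 92, 51, 14]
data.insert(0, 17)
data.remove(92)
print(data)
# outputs [17, 84, 24, 57, 51, 14]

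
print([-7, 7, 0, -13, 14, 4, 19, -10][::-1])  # [-10, 19, 4, 14, -13, 0, 7, -7]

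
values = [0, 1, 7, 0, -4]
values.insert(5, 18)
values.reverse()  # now [18, -4, 0, 7, 1, 0]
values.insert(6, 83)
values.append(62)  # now [18, -4, 0, 7, 1, 0, 83, 62]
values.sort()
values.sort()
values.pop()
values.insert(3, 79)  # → [-4, 0, 0, 79, 1, 7, 18, 62]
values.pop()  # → 62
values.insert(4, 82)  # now [-4, 0, 0, 79, 82, 1, 7, 18]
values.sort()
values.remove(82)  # [-4, 0, 0, 1, 7, 18, 79]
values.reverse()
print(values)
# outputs [79, 18, 7, 1, 0, 0, -4]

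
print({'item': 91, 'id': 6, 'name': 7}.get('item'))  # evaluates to 91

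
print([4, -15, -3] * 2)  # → [4, -15, -3, 4, -15, -3]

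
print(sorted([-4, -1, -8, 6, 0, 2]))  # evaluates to [-8, -4, -1, 0, 2, 6]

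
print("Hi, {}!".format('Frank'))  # Hi, Frank!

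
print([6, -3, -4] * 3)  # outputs [6, -3, -4, 6, -3, -4, 6, -3, -4]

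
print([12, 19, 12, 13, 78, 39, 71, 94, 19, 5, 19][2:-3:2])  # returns [12, 78, 71]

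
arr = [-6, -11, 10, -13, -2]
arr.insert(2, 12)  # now [-6, -11, 12, 10, -13, -2]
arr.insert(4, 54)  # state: [-6, -11, 12, 10, 54, -13, -2]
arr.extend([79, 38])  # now [-6, -11, 12, 10, 54, -13, -2, 79, 38]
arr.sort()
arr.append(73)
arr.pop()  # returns 73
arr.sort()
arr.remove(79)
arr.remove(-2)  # [-13, -11, -6, 10, 12, 38, 54]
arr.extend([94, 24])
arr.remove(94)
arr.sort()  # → [-13, -11, -6, 10, 12, 24, 38, 54]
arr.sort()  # [-13, -11, -6, 10, 12, 24, 38, 54]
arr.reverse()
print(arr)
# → [54, 38, 24, 12, 10, -6, -11, -13]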